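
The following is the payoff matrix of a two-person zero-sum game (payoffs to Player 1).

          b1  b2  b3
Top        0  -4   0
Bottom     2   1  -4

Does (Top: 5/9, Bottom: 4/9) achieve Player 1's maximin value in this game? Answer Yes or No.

Yes

Against b1 this mix gives (5/9)·0 + (4/9)·2 = 8/9.
Against b2 this mix gives (5/9)·(-4) + (4/9)·1 = -16/9.
Against b3 this mix gives (5/9)·0 + (4/9)·(-4) = -16/9.
All of Player 2's active replies (b2, b3) yield -16/9, and no column does worse for Player 1. The mix makes Player 2 indifferent and guarantees -16/9, so it is optimal.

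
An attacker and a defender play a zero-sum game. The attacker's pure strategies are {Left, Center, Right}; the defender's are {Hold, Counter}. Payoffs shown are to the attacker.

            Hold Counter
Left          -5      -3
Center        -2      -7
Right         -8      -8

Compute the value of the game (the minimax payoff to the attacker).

-29/7

Row minima: Left → -5, Center → -7, Right → -8; maximin = -5.
Column maxima: Hold → -2, Counter → -3; minimax = -3.
-5 ≠ -3, so there is no saddle point; optimal play is mixed.
Right is strictly dominated by Left, so the attacker never plays it.
On the remaining 2×2 (Left, Center vs Hold, Counter):
Let the attacker play Left with probability p. Expected payoff against Hold: (-5)p + (-2)(1−p) = −3p − 2; against Counter: (-3)p + (-7)(1−p) = 4p − 7.
Setting these equal: −3p − 2 = 4p − 7 ⇒ −7p = -5 ⇒ p = 5/7, and the value is (-3)·(5/7) − 2 = -29/7.
For the defender: with q = P(Hold), equating Left's and Center's payoffs gives −2q − 3 = 5q − 7 ⇒ q = 4/7.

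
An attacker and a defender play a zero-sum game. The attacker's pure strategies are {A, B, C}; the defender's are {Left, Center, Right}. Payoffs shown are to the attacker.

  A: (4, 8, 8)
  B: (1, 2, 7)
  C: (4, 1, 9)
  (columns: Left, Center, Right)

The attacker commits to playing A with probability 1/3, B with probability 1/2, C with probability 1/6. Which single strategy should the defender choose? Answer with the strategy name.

If the defender plays Left, the attacker's expected payoff is (1/3)·4 + (1/2)·1 + (1/6)·4 = 5/2.
If the defender plays Center, the attacker's expected payoff is (1/3)·8 + (1/2)·2 + (1/6)·1 = 23/6.
If the defender plays Right, the attacker's expected payoff is (1/3)·8 + (1/2)·7 + (1/6)·9 = 23/3.
The defender minimizes the attacker's payoff; the smallest is 5/2, so the best response is Left.

Left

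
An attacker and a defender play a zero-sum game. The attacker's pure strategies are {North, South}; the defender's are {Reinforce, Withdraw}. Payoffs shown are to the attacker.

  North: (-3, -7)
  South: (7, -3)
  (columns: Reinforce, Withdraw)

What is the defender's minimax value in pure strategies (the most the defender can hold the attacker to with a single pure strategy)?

-3

Column maxima: Reinforce → 7, Withdraw → -3.
The smallest of these is -3.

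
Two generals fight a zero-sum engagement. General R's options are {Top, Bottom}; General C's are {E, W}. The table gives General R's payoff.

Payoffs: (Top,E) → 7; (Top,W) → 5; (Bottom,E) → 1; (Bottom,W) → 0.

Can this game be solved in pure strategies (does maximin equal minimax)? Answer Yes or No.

Yes

Row minima: Top → 5, Bottom → 0; maximin = 5.
Column maxima: E → 7, W → 5; minimax = 5.
maximin = minimax = 5, so a saddle point exists.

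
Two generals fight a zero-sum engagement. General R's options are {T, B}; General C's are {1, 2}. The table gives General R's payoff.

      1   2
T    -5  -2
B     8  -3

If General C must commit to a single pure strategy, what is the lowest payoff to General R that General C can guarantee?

Column maxima: 1 → 8, 2 → -2.
The smallest of these is -2.

-2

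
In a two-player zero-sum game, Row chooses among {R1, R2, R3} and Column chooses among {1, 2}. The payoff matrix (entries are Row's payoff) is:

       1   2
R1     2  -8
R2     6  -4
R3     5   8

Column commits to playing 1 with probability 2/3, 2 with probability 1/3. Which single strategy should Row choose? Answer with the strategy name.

R3

Expected payoff of R1: (2/3)·2 + (1/3)·(-8) = -4/3.
Expected payoff of R2: (2/3)·6 + (1/3)·(-4) = 8/3.
Expected payoff of R3: (2/3)·5 + (1/3)·8 = 6.
The largest is 6, so Row's best response is R3.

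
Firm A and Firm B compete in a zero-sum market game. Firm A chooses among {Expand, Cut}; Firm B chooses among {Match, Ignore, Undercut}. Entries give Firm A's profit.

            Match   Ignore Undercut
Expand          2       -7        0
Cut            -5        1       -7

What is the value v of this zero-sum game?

Row minima: Expand → -7, Cut → -7; maximin = -7.
Column maxima: Match → 2, Ignore → 1, Undercut → 0; minimax = 0.
-7 ≠ 0, so there is no saddle point; optimal play is mixed.
Match is strictly dominated by Undercut (it gives Firm A strictly more in every row), so Firm B never plays it.
On the remaining 2×2 (Expand, Cut vs Ignore, Undercut):
Let Firm A play Expand with probability p. Expected payoff against Ignore: (-7)p + 1(1−p) = −8p + 1; against Undercut: 0p + (-7)(1−p) = 7p − 7.
Setting these equal: −8p + 1 = 7p − 7 ⇒ −15p = -8 ⇒ p = 8/15, and the value is (-8)·(8/15) + 1 = -49/15.
For Firm B: with q = P(Ignore), equating Expand's and Cut's payoffs gives −7q = 8q − 7 ⇒ q = 7/15.

-49/15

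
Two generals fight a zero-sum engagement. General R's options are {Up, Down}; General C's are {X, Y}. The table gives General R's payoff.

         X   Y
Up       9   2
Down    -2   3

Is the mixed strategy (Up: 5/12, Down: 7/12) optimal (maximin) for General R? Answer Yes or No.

Against X this mix gives (5/12)·9 + (7/12)·(-2) = 31/12.
Against Y this mix gives (5/12)·2 + (7/12)·3 = 31/12.
All of General C's active replies (X, Y) yield 31/12, and no column does worse for General R. The mix makes General C indifferent and guarantees 31/12, so it is optimal.

Yes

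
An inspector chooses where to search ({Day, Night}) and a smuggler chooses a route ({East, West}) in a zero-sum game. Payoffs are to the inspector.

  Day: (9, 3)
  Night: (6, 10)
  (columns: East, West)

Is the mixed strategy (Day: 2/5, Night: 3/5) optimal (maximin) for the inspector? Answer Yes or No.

Yes

Against East this mix gives (2/5)·9 + (3/5)·6 = 36/5.
Against West this mix gives (2/5)·3 + (3/5)·10 = 36/5.
All of the smuggler's active replies (East, West) yield 36/5, and no column does worse for the inspector. The mix makes the smuggler indifferent and guarantees 36/5, so it is optimal.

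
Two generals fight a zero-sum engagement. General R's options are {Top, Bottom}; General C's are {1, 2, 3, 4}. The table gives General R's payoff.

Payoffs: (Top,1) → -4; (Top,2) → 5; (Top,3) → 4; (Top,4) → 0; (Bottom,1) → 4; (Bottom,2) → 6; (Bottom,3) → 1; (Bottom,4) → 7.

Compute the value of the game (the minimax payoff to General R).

Row minima: Top → -4, Bottom → 1; maximin = 1.
Column maxima: 1 → 4, 2 → 6, 3 → 4, 4 → 7; minimax = 4.
1 ≠ 4, so there is no saddle point; optimal play is mixed.
2 is strictly dominated by 1 (it gives General R strictly more in every row), so General C never plays it.
4 is strictly dominated by 1 (it gives General R strictly more in every row), so General C never plays it.
On the remaining 2×2 (Top, Bottom vs 1, 3):
Let General R play Top with probability p. Expected payoff against 1: (-4)p + 4(1−p) = −8p + 4; against 3: 4p + 1(1−p) = 3p + 1.
Setting these equal: −8p + 4 = 3p + 1 ⇒ −11p = -3 ⇒ p = 3/11, and the value is (-8)·(3/11) + 4 = 20/11.
For General C: with q = P(1), equating Top's and Bottom's payoffs gives −8q + 4 = 3q + 1 ⇒ q = 3/11.

20/11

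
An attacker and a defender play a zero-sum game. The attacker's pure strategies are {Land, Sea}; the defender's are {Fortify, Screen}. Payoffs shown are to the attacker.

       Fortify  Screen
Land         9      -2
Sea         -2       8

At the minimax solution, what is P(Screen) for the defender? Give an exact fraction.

Row minima: Land → -2, Sea → -2; maximin = -2.
Column maxima: Fortify → 9, Screen → 8; minimax = 8.
-2 ≠ 8, so there is no saddle point; optimal play is mixed.
Let the attacker play Land with probability p. Expected payoff against Fortify: 9p + (-2)(1−p) = 11p − 2; against Screen: (-2)p + 8(1−p) = −10p + 8.
Setting these equal: 11p − 2 = −10p + 8 ⇒ 21p = 10 ⇒ p = 10/21, and the value is (11)·(10/21) − 2 = 68/21.
For the defender: with q = P(Fortify), equating Land's and Sea's payoffs gives 11q − 2 = −10q + 8 ⇒ q = 10/21.

11/21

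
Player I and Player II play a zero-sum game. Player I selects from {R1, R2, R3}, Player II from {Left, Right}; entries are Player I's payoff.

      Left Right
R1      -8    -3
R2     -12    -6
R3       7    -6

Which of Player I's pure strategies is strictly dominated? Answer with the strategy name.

R2

R1 gives a strictly higher payoff than R2 against every column: -8 > -12, -3 > -6.
So R2 is strictly dominated and Player I never plays it.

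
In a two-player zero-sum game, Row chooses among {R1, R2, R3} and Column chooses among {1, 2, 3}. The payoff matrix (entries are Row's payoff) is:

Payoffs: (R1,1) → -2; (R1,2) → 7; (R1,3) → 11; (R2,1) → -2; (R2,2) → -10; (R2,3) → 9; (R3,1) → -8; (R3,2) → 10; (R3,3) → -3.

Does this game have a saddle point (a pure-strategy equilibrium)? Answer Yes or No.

Yes

Row minima: R1 → -2, R2 → -10, R3 → -8; maximin = -2.
Column maxima: 1 → -2, 2 → 10, 3 → 11; minimax = -2.
maximin = minimax = -2, so a saddle point exists.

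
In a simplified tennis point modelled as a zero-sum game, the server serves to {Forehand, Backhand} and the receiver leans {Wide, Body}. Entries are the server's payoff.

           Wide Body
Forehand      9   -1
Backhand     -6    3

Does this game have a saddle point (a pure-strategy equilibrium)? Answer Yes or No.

Row minima: Forehand → -1, Backhand → -6; maximin = -1.
Column maxima: Wide → 9, Body → 3; minimax = 3.
-1 ≠ 3, so no pure-strategy equilibrium exists.

No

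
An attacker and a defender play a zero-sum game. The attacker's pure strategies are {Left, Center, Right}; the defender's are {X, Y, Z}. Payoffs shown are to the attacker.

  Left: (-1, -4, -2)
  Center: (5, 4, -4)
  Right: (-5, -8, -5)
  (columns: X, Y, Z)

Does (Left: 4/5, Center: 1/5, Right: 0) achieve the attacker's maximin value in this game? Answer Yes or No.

Yes

Against X this mix gives (4/5)·(-1) + (1/5)·5 = 1/5.
Against Y this mix gives (4/5)·(-4) + (1/5)·4 = -12/5.
Against Z this mix gives (4/5)·(-2) + (1/5)·(-4) = -12/5.
All of the defender's active replies (Y, Z) yield -12/5, and no column does worse for the attacker. The mix makes the defender indifferent and guarantees -12/5, so it is optimal.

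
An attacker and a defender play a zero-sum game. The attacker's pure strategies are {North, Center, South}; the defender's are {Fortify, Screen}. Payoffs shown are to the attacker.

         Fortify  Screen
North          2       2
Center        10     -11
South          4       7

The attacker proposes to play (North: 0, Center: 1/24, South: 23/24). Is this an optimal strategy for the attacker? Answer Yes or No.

No

Against Fortify this mix gives (1/24)·10 + (23/24)·4 = 17/4.
Against Screen this mix gives (1/24)·(-11) + (23/24)·7 = 25/4.
The defender will play Fortify, holding the attacker to 17/4. Shifting weight toward the row that does better against Fortify would raise this floor (the equalizing mix achieves 19/4 against both Fortify and Screen), so the proposed strategy is not optimal.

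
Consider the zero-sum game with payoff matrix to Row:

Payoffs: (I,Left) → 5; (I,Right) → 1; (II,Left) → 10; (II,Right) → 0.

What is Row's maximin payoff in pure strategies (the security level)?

1

Row minima: I → 1, II → 0.
The best of these is 1.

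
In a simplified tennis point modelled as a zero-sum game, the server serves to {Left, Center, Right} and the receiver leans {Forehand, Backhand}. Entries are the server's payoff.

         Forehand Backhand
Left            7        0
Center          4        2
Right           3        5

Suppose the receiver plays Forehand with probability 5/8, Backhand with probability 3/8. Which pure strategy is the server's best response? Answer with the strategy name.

Expected payoff of Left: (5/8)·7 + (3/8)·0 = 35/8.
Expected payoff of Center: (5/8)·4 + (3/8)·2 = 13/4.
Expected payoff of Right: (5/8)·3 + (3/8)·5 = 15/4.
The largest is 35/8, so the server's best response is Left.

Left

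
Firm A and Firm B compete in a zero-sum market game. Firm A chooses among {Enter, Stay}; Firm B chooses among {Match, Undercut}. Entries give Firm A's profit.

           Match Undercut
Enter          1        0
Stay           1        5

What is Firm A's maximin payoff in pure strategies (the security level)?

Row minima: Enter → 0, Stay → 1.
The best of these is 1.

1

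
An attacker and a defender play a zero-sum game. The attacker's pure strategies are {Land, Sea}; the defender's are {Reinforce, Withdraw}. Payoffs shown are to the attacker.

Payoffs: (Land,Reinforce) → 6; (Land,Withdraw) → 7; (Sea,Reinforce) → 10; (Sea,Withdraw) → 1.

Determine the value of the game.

32/5

Row minima: Land → 6, Sea → 1; maximin = 6.
Column maxima: Reinforce → 10, Withdraw → 7; minimax = 7.
6 ≠ 7, so there is no saddle point; optimal play is mixed.
Let the attacker play Land with probability p. Expected payoff against Reinforce: 6p + 10(1−p) = −4p + 10; against Withdraw: 7p + 1(1−p) = 6p + 1.
Setting these equal: −4p + 10 = 6p + 1 ⇒ −10p = -9 ⇒ p = 9/10, and the value is (-4)·(9/10) + 10 = 32/5.
For the defender: with q = P(Reinforce), equating Land's and Sea's payoffs gives −q + 7 = 9q + 1 ⇒ q = 3/5.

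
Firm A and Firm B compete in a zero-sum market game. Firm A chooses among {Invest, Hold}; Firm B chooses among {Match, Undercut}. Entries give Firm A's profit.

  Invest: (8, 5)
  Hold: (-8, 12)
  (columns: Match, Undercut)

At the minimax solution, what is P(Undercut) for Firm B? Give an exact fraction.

Row minima: Invest → 5, Hold → -8; maximin = 5.
Column maxima: Match → 8, Undercut → 12; minimax = 8.
5 ≠ 8, so there is no saddle point; optimal play is mixed.
Let Firm A play Invest with probability p. Expected payoff against Match: 8p + (-8)(1−p) = 16p − 8; against Undercut: 5p + 12(1−p) = −7p + 12.
Setting these equal: 16p − 8 = −7p + 12 ⇒ 23p = 20 ⇒ p = 20/23, and the value is (16)·(20/23) − 8 = 136/23.
For Firm B: with q = P(Match), equating Invest's and Hold's payoffs gives 3q + 5 = −20q + 12 ⇒ q = 7/23.

16/23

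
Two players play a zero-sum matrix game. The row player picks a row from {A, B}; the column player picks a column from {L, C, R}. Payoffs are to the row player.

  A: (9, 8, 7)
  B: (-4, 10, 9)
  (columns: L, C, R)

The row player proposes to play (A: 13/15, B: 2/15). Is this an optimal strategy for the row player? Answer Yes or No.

Yes

Against L this mix gives (13/15)·9 + (2/15)·(-4) = 109/15.
Against C this mix gives (13/15)·8 + (2/15)·10 = 124/15.
Against R this mix gives (13/15)·7 + (2/15)·9 = 109/15.
All of the column player's active replies (L, R) yield 109/15, and no column does worse for the row player. The mix makes the column player indifferent and guarantees 109/15, so it is optimal.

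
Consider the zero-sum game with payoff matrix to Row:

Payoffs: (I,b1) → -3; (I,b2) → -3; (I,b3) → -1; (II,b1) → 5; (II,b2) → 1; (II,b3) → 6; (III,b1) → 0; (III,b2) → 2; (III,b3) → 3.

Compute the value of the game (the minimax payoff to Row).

Row minima: I → -3, II → 1, III → 0; maximin = 1.
Column maxima: b1 → 5, b2 → 2, b3 → 6; minimax = 2.
1 ≠ 2, so there is no saddle point; optimal play is mixed.
I is strictly dominated by II, so Row never plays it.
b3 is strictly dominated by b1 (it gives Row strictly more in every row), so Column never plays it.
On the remaining 2×2 (II, III vs b1, b2):
Let Row play II with probability p. Expected payoff against b1: 5p + 0(1−p) = 5p; against b2: 1p + 2(1−p) = −p + 2.
Setting these equal: 5p = −p + 2 ⇒ 6p = 2 ⇒ p = 1/3, and the value is (5)·(1/3) = 5/3.
For Column: with q = P(b1), equating II's and III's payoffs gives 4q + 1 = −2q + 2 ⇒ q = 1/6.

5/3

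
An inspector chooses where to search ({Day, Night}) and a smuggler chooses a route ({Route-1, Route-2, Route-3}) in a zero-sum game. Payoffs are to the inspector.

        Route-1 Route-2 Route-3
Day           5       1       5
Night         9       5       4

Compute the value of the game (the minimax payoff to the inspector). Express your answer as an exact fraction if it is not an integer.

Row minima: Day → 1, Night → 4; maximin = 4.
Column maxima: Route-1 → 9, Route-2 → 5, Route-3 → 5; minimax = 5.
4 ≠ 5, so there is no saddle point; optimal play is mixed.
Route-1 is strictly dominated by Route-2 (it gives the inspector strictly more in every row), so the smuggler never plays it.
On the remaining 2×2 (Day, Night vs Route-2, Route-3):
Let the inspector play Day with probability p. Expected payoff against Route-2: 1p + 5(1−p) = −4p + 5; against Route-3: 5p + 4(1−p) = p + 4.
Setting these equal: −4p + 5 = p + 4 ⇒ −5p = -1 ⇒ p = 1/5, and the value is (-4)·(1/5) + 5 = 21/5.
For the smuggler: with q = P(Route-2), equating Day's and Night's payoffs gives −4q + 5 = q + 4 ⇒ q = 1/5.

21/5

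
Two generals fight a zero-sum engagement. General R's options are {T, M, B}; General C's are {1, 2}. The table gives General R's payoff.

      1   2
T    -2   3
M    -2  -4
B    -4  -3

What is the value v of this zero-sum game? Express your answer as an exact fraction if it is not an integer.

-2

Row minima: T → -2, M → -4, B → -4; maximin = -2.
Column maxima: 1 → -2, 2 → 3; minimax = -2.
Since maximin = minimax = -2, there is a saddle point and the value is -2.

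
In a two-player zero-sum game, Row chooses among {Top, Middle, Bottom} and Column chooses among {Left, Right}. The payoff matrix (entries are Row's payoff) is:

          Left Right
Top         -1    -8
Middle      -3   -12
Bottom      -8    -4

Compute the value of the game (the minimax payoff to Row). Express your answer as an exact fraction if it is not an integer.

Row minima: Top → -8, Middle → -12, Bottom → -8; maximin = -8.
Column maxima: Left → -1, Right → -4; minimax = -4.
-8 ≠ -4, so there is no saddle point; optimal play is mixed.
Middle is strictly dominated by Top, so Row never plays it.
On the remaining 2×2 (Top, Bottom vs Left, Right):
Let Row play Top with probability p. Expected payoff against Left: (-1)p + (-8)(1−p) = 7p − 8; against Right: (-8)p + (-4)(1−p) = −4p − 4.
Setting these equal: 7p − 8 = −4p − 4 ⇒ 11p = 4 ⇒ p = 4/11, and the value is (7)·(4/11) − 8 = -60/11.
For Column: with q = P(Left), equating Top's and Bottom's payoffs gives 7q − 8 = −4q − 4 ⇒ q = 4/11.

-60/11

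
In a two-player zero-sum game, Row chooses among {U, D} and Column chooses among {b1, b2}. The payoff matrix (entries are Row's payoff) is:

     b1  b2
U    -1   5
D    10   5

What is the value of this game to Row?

5

Row minima: U → -1, D → 5; maximin = 5.
Column maxima: b1 → 10, b2 → 5; minimax = 5.
Since maximin = minimax = 5, there is a saddle point and the value is 5.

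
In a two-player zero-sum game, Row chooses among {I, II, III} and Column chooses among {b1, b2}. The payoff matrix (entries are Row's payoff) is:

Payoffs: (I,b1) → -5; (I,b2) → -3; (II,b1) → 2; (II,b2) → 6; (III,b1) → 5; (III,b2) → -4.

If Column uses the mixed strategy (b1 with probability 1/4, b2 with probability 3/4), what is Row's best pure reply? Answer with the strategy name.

Expected payoff of I: (1/4)·(-5) + (3/4)·(-3) = -7/2.
Expected payoff of II: (1/4)·2 + (3/4)·6 = 5.
Expected payoff of III: (1/4)·5 + (3/4)·(-4) = -7/4.
The largest is 5, so Row's best response is II.

II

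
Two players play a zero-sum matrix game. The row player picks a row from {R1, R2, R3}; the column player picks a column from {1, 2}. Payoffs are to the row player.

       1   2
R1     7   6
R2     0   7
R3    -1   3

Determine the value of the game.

Row minima: R1 → 6, R2 → 0, R3 → -1; maximin = 6.
Column maxima: 1 → 7, 2 → 7; minimax = 7.
6 ≠ 7, so there is no saddle point; optimal play is mixed.
R3 is strictly dominated by R1, so the row player never plays it.
On the remaining 2×2 (R1, R2 vs 1, 2):
Let the row player play R1 with probability p. Expected payoff against 1: 7p + 0(1−p) = 7p; against 2: 6p + 7(1−p) = −p + 7.
Setting these equal: 7p = −p + 7 ⇒ 8p = 7 ⇒ p = 7/8, and the value is (7)·(7/8) = 49/8.
For the column player: with q = P(1), equating R1's and R2's payoffs gives q + 6 = −7q + 7 ⇒ q = 1/8.

49/8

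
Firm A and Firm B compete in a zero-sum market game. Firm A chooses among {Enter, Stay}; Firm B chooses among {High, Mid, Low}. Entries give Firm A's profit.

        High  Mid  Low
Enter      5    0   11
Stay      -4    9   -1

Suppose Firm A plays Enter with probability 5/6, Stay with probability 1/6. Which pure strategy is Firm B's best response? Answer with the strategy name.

Mid

If Firm B plays High, Firm A's expected payoff is (5/6)·5 + (1/6)·(-4) = 7/2.
If Firm B plays Mid, Firm A's expected payoff is (5/6)·0 + (1/6)·9 = 3/2.
If Firm B plays Low, Firm A's expected payoff is (5/6)·11 + (1/6)·(-1) = 9.
Firm B minimizes Firm A's payoff; the smallest is 3/2, so the best response is Mid.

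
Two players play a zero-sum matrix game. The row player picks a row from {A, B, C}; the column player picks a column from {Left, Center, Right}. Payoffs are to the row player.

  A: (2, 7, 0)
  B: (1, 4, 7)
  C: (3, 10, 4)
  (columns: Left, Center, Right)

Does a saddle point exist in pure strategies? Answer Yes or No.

Row minima: A → 0, B → 1, C → 3; maximin = 3.
Column maxima: Left → 3, Center → 10, Right → 7; minimax = 3.
maximin = minimax = 3, so a saddle point exists.

Yes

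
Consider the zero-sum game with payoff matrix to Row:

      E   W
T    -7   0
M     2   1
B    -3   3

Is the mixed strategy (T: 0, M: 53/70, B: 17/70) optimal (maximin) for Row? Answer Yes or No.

Against E this mix gives (53/70)·2 + (17/70)·(-3) = 11/14.
Against W this mix gives (53/70)·1 + (17/70)·3 = 52/35.
Column will play E, holding Row to 11/14. Shifting weight toward the row that does better against E would raise this floor (the equalizing mix achieves 9/7 against both E and W), so the proposed strategy is not optimal.

No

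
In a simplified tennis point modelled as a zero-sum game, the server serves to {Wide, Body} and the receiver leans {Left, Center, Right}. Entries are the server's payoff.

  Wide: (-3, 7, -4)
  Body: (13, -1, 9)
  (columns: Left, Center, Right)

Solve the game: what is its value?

59/21

Row minima: Wide → -4, Body → -1; maximin = -1.
Column maxima: Left → 13, Center → 7, Right → 9; minimax = 7.
-1 ≠ 7, so there is no saddle point; optimal play is mixed.
Left is strictly dominated by Right (it gives the server strictly more in every row), so the receiver never plays it.
On the remaining 2×2 (Wide, Body vs Center, Right):
Let the server play Wide with probability p. Expected payoff against Center: 7p + (-1)(1−p) = 8p − 1; against Right: (-4)p + 9(1−p) = −13p + 9.
Setting these equal: 8p − 1 = −13p + 9 ⇒ 21p = 10 ⇒ p = 10/21, and the value is (8)·(10/21) − 1 = 59/21.
For the receiver: with q = P(Center), equating Wide's and Body's payoffs gives 11q − 4 = −10q + 9 ⇒ q = 13/21.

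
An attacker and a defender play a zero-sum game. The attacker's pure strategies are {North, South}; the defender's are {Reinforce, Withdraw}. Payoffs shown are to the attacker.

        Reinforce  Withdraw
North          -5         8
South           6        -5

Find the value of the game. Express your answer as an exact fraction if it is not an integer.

23/24

Row minima: North → -5, South → -5; maximin = -5.
Column maxima: Reinforce → 6, Withdraw → 8; minimax = 6.
-5 ≠ 6, so there is no saddle point; optimal play is mixed.
Let the attacker play North with probability p. Expected payoff against Reinforce: (-5)p + 6(1−p) = −11p + 6; against Withdraw: 8p + (-5)(1−p) = 13p − 5.
Setting these equal: −11p + 6 = 13p − 5 ⇒ −24p = -11 ⇒ p = 11/24, and the value is (-11)·(11/24) + 6 = 23/24.
For the defender: with q = P(Reinforce), equating North's and South's payoffs gives −13q + 8 = 11q − 5 ⇒ q = 13/24.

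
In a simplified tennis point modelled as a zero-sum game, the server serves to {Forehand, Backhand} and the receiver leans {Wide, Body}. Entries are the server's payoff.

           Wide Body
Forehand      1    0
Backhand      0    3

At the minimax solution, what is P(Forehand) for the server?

Row minima: Forehand → 0, Backhand → 0; maximin = 0.
Column maxima: Wide → 1, Body → 3; minimax = 1.
0 ≠ 1, so there is no saddle point; optimal play is mixed.
Let the server play Forehand with probability p. Expected payoff against Wide: 1p + 0(1−p) = p; against Body: 0p + 3(1−p) = −3p + 3.
Setting these equal: p = −3p + 3 ⇒ 4p = 3 ⇒ p = 3/4, and the value is (1)·(3/4) = 3/4.
For the receiver: with q = P(Wide), equating Forehand's and Backhand's payoffs gives q = −3q + 3 ⇒ q = 3/4.

3/4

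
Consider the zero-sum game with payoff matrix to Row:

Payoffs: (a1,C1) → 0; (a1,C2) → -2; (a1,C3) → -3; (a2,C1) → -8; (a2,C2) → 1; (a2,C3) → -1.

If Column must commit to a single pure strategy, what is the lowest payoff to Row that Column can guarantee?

Column maxima: C1 → 0, C2 → 1, C3 → -1.
The smallest of these is -1.

-1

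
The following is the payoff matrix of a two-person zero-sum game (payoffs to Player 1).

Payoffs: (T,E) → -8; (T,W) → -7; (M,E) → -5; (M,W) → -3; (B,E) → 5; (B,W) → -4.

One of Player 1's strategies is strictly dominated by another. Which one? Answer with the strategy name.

M gives a strictly higher payoff than T against every column: -5 > -8, -3 > -7.
So T is strictly dominated and Player 1 never plays it.

T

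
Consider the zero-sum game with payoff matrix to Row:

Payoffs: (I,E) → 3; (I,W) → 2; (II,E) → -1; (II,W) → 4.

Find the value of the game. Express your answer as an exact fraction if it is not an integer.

Row minima: I → 2, II → -1; maximin = 2.
Column maxima: E → 3, W → 4; minimax = 3.
2 ≠ 3, so there is no saddle point; optimal play is mixed.
Let Row play I with probability p. Expected payoff against E: 3p + (-1)(1−p) = 4p − 1; against W: 2p + 4(1−p) = −2p + 4.
Setting these equal: 4p − 1 = −2p + 4 ⇒ 6p = 5 ⇒ p = 5/6, and the value is (4)·(5/6) − 1 = 7/3.
For Column: with q = P(E), equating I's and II's payoffs gives q + 2 = −5q + 4 ⇒ q = 1/3.

7/3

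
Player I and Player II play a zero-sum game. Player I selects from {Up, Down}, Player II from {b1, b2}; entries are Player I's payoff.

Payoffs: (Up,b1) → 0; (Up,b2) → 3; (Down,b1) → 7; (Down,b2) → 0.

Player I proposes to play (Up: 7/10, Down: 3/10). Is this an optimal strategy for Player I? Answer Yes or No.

Against b1 this mix gives (7/10)·0 + (3/10)·7 = 21/10.
Against b2 this mix gives (7/10)·3 + (3/10)·0 = 21/10.
All of Player II's active replies (b1, b2) yield 21/10, and no column does worse for Player I. The mix makes Player II indifferent and guarantees 21/10, so it is optimal.

Yes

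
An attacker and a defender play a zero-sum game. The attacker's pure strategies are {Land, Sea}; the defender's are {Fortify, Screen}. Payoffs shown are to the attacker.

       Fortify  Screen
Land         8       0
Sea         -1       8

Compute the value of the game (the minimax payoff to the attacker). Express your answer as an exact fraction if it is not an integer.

64/17

Row minima: Land → 0, Sea → -1; maximin = 0.
Column maxima: Fortify → 8, Screen → 8; minimax = 8.
0 ≠ 8, so there is no saddle point; optimal play is mixed.
Let the attacker play Land with probability p. Expected payoff against Fortify: 8p + (-1)(1−p) = 9p − 1; against Screen: 0p + 8(1−p) = −8p + 8.
Setting these equal: 9p − 1 = −8p + 8 ⇒ 17p = 9 ⇒ p = 9/17, and the value is (9)·(9/17) − 1 = 64/17.
For the defender: with q = P(Fortify), equating Land's and Sea's payoffs gives 8q = −9q + 8 ⇒ q = 8/17.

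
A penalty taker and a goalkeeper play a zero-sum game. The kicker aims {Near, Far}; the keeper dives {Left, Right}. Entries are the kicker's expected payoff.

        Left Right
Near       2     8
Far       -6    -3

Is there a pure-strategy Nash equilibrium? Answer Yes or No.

Yes

Row minima: Near → 2, Far → -6; maximin = 2.
Column maxima: Left → 2, Right → 8; minimax = 2.
maximin = minimax = 2, so a saddle point exists.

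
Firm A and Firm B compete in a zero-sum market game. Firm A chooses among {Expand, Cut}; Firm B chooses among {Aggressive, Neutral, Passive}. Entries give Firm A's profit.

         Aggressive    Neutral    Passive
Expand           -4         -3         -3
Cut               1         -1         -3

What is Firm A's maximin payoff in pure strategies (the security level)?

-3

Row minima: Expand → -4, Cut → -3.
The best of these is -3.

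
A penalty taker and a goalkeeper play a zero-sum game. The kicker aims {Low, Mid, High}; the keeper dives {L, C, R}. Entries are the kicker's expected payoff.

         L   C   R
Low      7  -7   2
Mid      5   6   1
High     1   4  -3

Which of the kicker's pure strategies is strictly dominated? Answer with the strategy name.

High

Mid gives a strictly higher payoff than High against every column: 5 > 1, 6 > 4, 1 > -3.
So High is strictly dominated and the kicker never plays it.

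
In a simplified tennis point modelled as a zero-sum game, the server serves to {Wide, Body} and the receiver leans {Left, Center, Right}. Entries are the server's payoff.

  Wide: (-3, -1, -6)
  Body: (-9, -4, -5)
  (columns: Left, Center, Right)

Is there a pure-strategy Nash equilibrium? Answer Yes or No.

No

Row minima: Wide → -6, Body → -9; maximin = -6.
Column maxima: Left → -3, Center → -1, Right → -5; minimax = -5.
-6 ≠ -5, so no pure-strategy equilibrium exists.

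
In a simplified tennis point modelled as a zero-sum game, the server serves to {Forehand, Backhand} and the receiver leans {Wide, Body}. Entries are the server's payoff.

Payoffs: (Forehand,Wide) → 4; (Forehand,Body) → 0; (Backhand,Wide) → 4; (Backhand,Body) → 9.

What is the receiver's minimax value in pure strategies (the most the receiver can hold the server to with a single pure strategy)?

Column maxima: Wide → 4, Body → 9.
The smallest of these is 4.

4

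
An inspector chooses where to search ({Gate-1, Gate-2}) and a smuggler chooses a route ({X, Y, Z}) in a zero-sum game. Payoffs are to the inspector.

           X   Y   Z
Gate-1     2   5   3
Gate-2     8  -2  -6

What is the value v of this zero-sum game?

Row minima: Gate-1 → 2, Gate-2 → -6; maximin = 2.
Column maxima: X → 8, Y → 5, Z → 3; minimax = 3.
2 ≠ 3, so there is no saddle point; optimal play is mixed.
Y is strictly dominated by Z (it gives the inspector strictly more in every row), so the smuggler never plays it.
On the remaining 2×2 (Gate-1, Gate-2 vs X, Z):
Let the inspector play Gate-1 with probability p. Expected payoff against X: 2p + 8(1−p) = −6p + 8; against Z: 3p + (-6)(1−p) = 9p − 6.
Setting these equal: −6p + 8 = 9p − 6 ⇒ −15p = -14 ⇒ p = 14/15, and the value is (-6)·(14/15) + 8 = 12/5.
For the smuggler: with q = P(X), equating Gate-1's and Gate-2's payoffs gives −q + 3 = 14q − 6 ⇒ q = 3/5.

12/5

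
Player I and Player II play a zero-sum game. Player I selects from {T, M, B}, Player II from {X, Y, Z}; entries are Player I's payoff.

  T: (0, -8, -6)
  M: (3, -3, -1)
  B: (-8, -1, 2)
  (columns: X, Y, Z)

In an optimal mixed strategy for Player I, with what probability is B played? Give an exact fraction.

Row minima: T → -8, M → -3, B → -8; maximin = -3.
Column maxima: X → 3, Y → -1, Z → 2; minimax = -1.
-3 ≠ -1, so there is no saddle point; optimal play is mixed.
T is strictly dominated by M, so Player I never plays it.
Z is strictly dominated by Y (it gives Player I strictly more in every row), so Player II never plays it.
On the remaining 2×2 (M, B vs X, Y):
Let Player I play M with probability p. Expected payoff against X: 3p + (-8)(1−p) = 11p − 8; against Y: (-3)p + (-1)(1−p) = −2p − 1.
Setting these equal: 11p − 8 = −2p − 1 ⇒ 13p = 7 ⇒ p = 7/13, and the value is (11)·(7/13) − 8 = -27/13.
For Player II: with q = P(X), equating M's and B's payoffs gives 6q − 3 = −7q − 1 ⇒ q = 2/13.

6/13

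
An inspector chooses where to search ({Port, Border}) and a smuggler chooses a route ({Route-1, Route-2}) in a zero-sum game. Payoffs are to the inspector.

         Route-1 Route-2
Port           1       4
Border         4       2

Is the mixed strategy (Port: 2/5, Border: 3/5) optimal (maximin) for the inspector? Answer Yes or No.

Against Route-1 this mix gives (2/5)·1 + (3/5)·4 = 14/5.
Against Route-2 this mix gives (2/5)·4 + (3/5)·2 = 14/5.
All of the smuggler's active replies (Route-1, Route-2) yield 14/5, and no column does worse for the inspector. The mix makes the smuggler indifferent and guarantees 14/5, so it is optimal.

Yes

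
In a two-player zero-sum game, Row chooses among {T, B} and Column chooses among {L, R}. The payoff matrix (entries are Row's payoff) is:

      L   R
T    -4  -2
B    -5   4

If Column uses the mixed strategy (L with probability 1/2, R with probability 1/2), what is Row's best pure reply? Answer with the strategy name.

B

Expected payoff of T: (1/2)·(-4) + (1/2)·(-2) = -3.
Expected payoff of B: (1/2)·(-5) + (1/2)·4 = -1/2.
The largest is -1/2, so Row's best response is B.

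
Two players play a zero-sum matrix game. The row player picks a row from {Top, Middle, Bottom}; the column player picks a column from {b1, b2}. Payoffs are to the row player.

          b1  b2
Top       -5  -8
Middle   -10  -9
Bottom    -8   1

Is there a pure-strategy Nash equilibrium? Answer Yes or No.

No

Row minima: Top → -8, Middle → -10, Bottom → -8; maximin = -8.
Column maxima: b1 → -5, b2 → 1; minimax = -5.
-8 ≠ -5, so no pure-strategy equilibrium exists.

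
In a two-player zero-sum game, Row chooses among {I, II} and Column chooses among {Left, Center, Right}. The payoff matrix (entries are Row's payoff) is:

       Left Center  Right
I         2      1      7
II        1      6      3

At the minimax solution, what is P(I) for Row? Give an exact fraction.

Row minima: I → 1, II → 1; maximin = 1.
Column maxima: Left → 2, Center → 6, Right → 7; minimax = 2.
1 ≠ 2, so there is no saddle point; optimal play is mixed.
Right is strictly dominated by Left (it gives Row strictly more in every row), so Column never plays it.
On the remaining 2×2 (I, II vs Left, Center):
Let Row play I with probability p. Expected payoff against Left: 2p + 1(1−p) = p + 1; against Center: 1p + 6(1−p) = −5p + 6.
Setting these equal: p + 1 = −5p + 6 ⇒ 6p = 5 ⇒ p = 5/6, and the value is (1)·(5/6) + 1 = 11/6.
For Column: with q = P(Left), equating I's and II's payoffs gives q + 1 = −5q + 6 ⇒ q = 5/6.

5/6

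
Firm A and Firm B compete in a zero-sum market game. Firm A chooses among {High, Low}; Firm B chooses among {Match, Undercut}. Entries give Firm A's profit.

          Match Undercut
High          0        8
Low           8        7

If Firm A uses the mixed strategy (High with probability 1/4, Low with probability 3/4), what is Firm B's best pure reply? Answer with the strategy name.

If Firm B plays Match, Firm A's expected payoff is (1/4)·0 + (3/4)·8 = 6.
If Firm B plays Undercut, Firm A's expected payoff is (1/4)·8 + (3/4)·7 = 29/4.
Firm B minimizes Firm A's payoff; the smallest is 6, so the best response is Match.

Match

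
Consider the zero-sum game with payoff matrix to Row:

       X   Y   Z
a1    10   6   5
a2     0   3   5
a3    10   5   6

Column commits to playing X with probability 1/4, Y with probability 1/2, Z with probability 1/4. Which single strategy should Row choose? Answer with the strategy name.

a1

Expected payoff of a1: (1/4)·10 + (1/2)·6 + (1/4)·5 = 27/4.
Expected payoff of a2: (1/4)·0 + (1/2)·3 + (1/4)·5 = 11/4.
Expected payoff of a3: (1/4)·10 + (1/2)·5 + (1/4)·6 = 13/2.
The largest is 27/4, so Row's best response is a1.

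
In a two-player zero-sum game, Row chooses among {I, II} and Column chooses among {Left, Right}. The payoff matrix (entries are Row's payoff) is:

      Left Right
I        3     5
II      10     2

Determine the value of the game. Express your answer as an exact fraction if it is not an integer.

22/5

Row minima: I → 3, II → 2; maximin = 3.
Column maxima: Left → 10, Right → 5; minimax = 5.
3 ≠ 5, so there is no saddle point; optimal play is mixed.
Let Row play I with probability p. Expected payoff against Left: 3p + 10(1−p) = −7p + 10; against Right: 5p + 2(1−p) = 3p + 2.
Setting these equal: −7p + 10 = 3p + 2 ⇒ −10p = -8 ⇒ p = 4/5, and the value is (-7)·(4/5) + 10 = 22/5.
For Column: with q = P(Left), equating I's and II's payoffs gives −2q + 5 = 8q + 2 ⇒ q = 3/10.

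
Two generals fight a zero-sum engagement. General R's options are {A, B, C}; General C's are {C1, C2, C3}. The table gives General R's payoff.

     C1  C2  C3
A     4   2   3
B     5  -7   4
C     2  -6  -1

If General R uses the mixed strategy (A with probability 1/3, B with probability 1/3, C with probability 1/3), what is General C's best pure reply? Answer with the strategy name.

C2

If General C plays C1, General R's expected payoff is (1/3)·4 + (1/3)·5 + (1/3)·2 = 11/3.
If General C plays C2, General R's expected payoff is (1/3)·2 + (1/3)·(-7) + (1/3)·(-6) = -11/3.
If General C plays C3, General R's expected payoff is (1/3)·3 + (1/3)·4 + (1/3)·(-1) = 2.
General C minimizes General R's payoff; the smallest is -11/3, so the best response is C2.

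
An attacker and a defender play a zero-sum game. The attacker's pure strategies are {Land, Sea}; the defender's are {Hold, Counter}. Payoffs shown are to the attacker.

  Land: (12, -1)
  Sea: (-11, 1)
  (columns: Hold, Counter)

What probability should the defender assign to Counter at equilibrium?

Row minima: Land → -1, Sea → -11; maximin = -1.
Column maxima: Hold → 12, Counter → 1; minimax = 1.
-1 ≠ 1, so there is no saddle point; optimal play is mixed.
Let the attacker play Land with probability p. Expected payoff against Hold: 12p + (-11)(1−p) = 23p − 11; against Counter: (-1)p + 1(1−p) = −2p + 1.
Setting these equal: 23p − 11 = −2p + 1 ⇒ 25p = 12 ⇒ p = 12/25, and the value is (23)·(12/25) − 11 = 1/25.
For the defender: with q = P(Hold), equating Land's and Sea's payoffs gives 13q − 1 = −12q + 1 ⇒ q = 2/25.

23/25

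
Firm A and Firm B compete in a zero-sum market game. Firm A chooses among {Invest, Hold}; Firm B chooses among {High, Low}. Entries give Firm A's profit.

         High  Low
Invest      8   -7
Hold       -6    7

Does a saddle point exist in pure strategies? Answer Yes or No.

No

Row minima: Invest → -7, Hold → -6; maximin = -6.
Column maxima: High → 8, Low → 7; minimax = 7.
-6 ≠ 7, so no pure-strategy equilibrium exists.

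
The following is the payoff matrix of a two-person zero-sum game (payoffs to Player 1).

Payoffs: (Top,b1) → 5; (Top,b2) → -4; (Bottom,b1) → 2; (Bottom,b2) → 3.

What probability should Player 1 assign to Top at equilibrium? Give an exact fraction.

Row minima: Top → -4, Bottom → 2; maximin = 2.
Column maxima: b1 → 5, b2 → 3; minimax = 3.
2 ≠ 3, so there is no saddle point; optimal play is mixed.
Let Player 1 play Top with probability p. Expected payoff against b1: 5p + 2(1−p) = 3p + 2; against b2: (-4)p + 3(1−p) = −7p + 3.
Setting these equal: 3p + 2 = −7p + 3 ⇒ 10p = 1 ⇒ p = 1/10, and the value is (3)·(1/10) + 2 = 23/10.
For Player 2: with q = P(b1), equating Top's and Bottom's payoffs gives 9q − 4 = −q + 3 ⇒ q = 7/10.

1/10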